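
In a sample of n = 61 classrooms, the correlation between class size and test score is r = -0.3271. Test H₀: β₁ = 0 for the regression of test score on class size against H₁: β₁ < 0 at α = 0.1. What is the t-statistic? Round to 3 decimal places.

t = r·√(n − 2)/√(1 − r²) = -0.3271·√59/√0.893006 = -2.659.
df = n − 2 = 59.
One-sided p ≈ 0.0050, which is < 0.1, so reject H₀.
There is evidence of a linear association between class size and test score.

t = -2.659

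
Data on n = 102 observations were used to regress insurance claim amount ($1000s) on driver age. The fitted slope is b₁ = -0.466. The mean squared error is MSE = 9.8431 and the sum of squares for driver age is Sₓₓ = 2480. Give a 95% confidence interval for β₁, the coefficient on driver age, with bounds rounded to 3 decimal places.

SE(b₁) = √(MSE/Sₓₓ) = √(9.8431/2480) = 0.0629999.
df = n − 2 = 100.
t* = t_{0.025, 100} = 1.983972.
Margin = t* × SE = 1.983972 × 0.0629999 = 0.12499.
CI: -0.466 ± 0.12499 → (-0.591, -0.341).
With 95% confidence, each one-unit increase in driver age is associated with a change of between -0.591 and -0.341 $1000s in insurance claim amount.

(-0.591, -0.341)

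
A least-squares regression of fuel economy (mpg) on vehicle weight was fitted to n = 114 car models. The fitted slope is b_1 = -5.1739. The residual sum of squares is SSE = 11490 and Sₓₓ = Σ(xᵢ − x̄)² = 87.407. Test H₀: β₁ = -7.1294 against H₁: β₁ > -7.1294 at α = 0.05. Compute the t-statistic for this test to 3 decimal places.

t = 1.805

MSE = SSE/(n − 2) = 11490/112 = 102.589.
SE(b_1) = √(MSE/Sₓₓ) = √(102.589/87.407) = 1.08337.
t = (-5.1739 − (-7.1294)) / 1.08337 = 1.805.
df = n − 2 = 112.
One-sided p ≈ 0.0369, which is < 0.05, so reject H₀.
There is evidence that the true slope on vehicle weight exceeds -7.1294 mpg per unit.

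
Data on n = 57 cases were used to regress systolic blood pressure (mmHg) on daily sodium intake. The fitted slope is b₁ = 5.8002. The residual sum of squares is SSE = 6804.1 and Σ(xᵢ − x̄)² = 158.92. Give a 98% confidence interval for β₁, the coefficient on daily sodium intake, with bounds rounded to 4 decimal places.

(3.6861, 7.9143)

MSE = SSE/(n − 2) = 6804.1/55 = 123.711.
SE(b₁) = √(MSE/Sₓₓ) = √(123.711/158.92) = 0.882297.
df = n − 2 = 55.
t* = t_{0.01, 55} = 2.396081.
Margin = t* × SE = 2.396081 × 0.882297 = 2.114055.
CI: 5.8002 ± 2.114055 → (3.6861, 7.9143).
With 98% confidence, each one-unit increase in daily sodium intake is associated with a change of between 3.6861 and 7.9143 mmHg in systolic blood pressure.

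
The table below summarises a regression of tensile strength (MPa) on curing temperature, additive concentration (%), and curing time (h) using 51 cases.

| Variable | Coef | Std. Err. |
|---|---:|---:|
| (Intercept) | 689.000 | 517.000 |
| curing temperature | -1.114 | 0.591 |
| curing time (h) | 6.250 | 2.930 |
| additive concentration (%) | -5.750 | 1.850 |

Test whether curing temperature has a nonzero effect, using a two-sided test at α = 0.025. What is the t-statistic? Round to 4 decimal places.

Read off: b = -1.114, SE = 0.591 for curing temperature.
H₀: β₁ = 0 vs H₁: β₁ ≠ 0.
t = -1.114 / 0.591 = -1.8849.
df = n − k − 1 = 51 − 3 − 1 = 47.
Two-sided p ≈ 0.0656, which is ≥ 0.025, so fail to reject H₀.
The data do not give significant evidence of an association between curing temperature and tensile strength, after adjusting for the other predictors.

t = -1.8849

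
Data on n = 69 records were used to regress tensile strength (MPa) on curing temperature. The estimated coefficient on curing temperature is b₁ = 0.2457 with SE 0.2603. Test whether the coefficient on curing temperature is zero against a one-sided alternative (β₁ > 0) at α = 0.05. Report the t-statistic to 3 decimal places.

t = 0.944

H₀: β₁ = 0 vs H₁: β₁ > 0.
t = (b₁ − β₁⁰)/SE = 0.2457 / 0.2603 = 0.944.
df = n − 2 = 69 − 2 = 67.
One-sided p ≈ 0.1743, which is ≥ 0.05, so fail to reject H₀.
The data do not give significant evidence that the true slope on curing temperature is positive.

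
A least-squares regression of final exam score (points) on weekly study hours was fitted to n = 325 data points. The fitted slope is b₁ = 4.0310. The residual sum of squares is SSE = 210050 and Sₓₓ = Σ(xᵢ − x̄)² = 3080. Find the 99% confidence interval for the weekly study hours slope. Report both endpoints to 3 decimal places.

MSE = SSE/(n − 2) = 210050/323 = 650.31.
SE(b₁) = √(MSE/Sₓₓ) = √(650.31/3080) = 0.459499.
df = n − 2 = 323.
t* = t_{0.005, 323} = 2.591136.
Margin = t* × SE = 2.591136 × 0.459499 = 1.19062.
CI: 4.0310 ± 1.19062 → (2.840, 5.222).
With 99% confidence, each one-unit increase in weekly study hours is associated with a change of between 2.840 and 5.222 points in final exam score.

(2.840, 5.222)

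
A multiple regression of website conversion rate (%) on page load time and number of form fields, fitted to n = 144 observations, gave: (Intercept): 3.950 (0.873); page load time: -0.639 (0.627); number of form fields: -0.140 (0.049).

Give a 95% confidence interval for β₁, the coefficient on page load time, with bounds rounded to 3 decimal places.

Read off: b = -0.639, SE = 0.627 for page load time.
df = n − k − 1 = 144 − 2 − 1 = 141.
t* = t_{0.025, 141} = 1.976931.
Margin = t* × SE = 1.976931 × 0.627 = 1.23954.
CI: -0.639 ± 1.23954 → (-1.879, 0.601).

(-1.879, 0.601)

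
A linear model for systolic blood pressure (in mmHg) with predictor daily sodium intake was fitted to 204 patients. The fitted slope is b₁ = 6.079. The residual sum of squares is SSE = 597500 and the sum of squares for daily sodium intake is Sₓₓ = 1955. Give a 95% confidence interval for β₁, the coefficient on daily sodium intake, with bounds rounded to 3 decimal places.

MSE = SSE/(n − 2) = 597500/202 = 2957.92.
SE(b₁) = √(MSE/Sₓₓ) = √(2957.92/1955) = 1.23004.
df = n − 2 = 202.
t* = t_{0.025, 202} = 1.971777.
Margin = t* × SE = 1.971777 × 1.23004 = 2.42537.
CI: 6.079 ± 2.42537 → (3.654, 8.504).
With 95% confidence, each one-unit increase in daily sodium intake is associated with a change of between 3.654 and 8.504 mmHg in systolic blood pressure.

(3.654, 8.504)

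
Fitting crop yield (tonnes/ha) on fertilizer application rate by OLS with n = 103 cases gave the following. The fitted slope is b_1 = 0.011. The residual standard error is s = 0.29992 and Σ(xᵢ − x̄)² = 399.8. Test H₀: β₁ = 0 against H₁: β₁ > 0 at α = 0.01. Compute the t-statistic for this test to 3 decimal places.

t = 0.733

SE(b_1) = s/√Sₓₓ = 0.29992/√399.8 = 0.0149998.
t = 0.011 / 0.0149998 = 0.733.
df = n − 2 = 101.
One-sided p ≈ 0.2325, which is ≥ 0.01, so fail to reject H₀.
The data do not give significant evidence that the true slope on fertilizer application rate is positive.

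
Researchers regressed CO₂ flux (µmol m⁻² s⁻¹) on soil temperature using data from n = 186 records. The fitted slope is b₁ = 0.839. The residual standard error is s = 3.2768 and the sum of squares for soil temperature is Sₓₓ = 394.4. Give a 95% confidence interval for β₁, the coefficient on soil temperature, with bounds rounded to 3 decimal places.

(0.513, 1.165)

SE(b₁) = s/√Sₓₓ = 3.2768/√394.4 = 0.164999.
df = n − 2 = 184.
t* = t_{0.025, 184} = 1.972941.
Margin = t* × SE = 1.972941 × 0.164999 = 0.32553.
CI: 0.839 ± 0.32553 → (0.513, 1.165).
With 95% confidence, each one-unit increase in soil temperature is associated with a change of between 0.513 and 1.165 µmol m⁻² s⁻¹ in CO₂ flux.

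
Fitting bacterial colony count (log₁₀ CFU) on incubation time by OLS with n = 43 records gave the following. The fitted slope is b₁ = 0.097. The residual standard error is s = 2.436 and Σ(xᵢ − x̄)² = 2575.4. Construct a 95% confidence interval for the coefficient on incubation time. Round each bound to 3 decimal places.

(0.000, 0.194)

SE(b₁) = s/√Sₓₓ = 2.436/√2575.4 = 0.0480015.
df = n − 2 = 41.
t* = t_{0.025, 41} = 2.019541.
Margin = t* × SE = 2.019541 × 0.0480015 = 0.09694.
CI: 0.097 ± 0.09694 → (0.000, 0.194).
With 95% confidence, each one-unit increase in incubation time is associated with a change of between 0.000 and 0.194 log₁₀ CFU in bacterial colony count.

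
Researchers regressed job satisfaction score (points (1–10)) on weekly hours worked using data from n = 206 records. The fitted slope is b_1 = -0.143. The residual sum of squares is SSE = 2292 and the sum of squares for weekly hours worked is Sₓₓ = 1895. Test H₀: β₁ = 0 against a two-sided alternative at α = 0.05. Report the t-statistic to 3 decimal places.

MSE = SSE/(n − 2) = 2292/204 = 11.2353.
SE(b_1) = √(MSE/Sₓₓ) = √(11.2353/1895) = 0.0769994.
t = -0.143 / 0.0769994 = -1.857.
df = n − 2 = 204.
Two-sided p ≈ 0.0647, which is ≥ 0.05, so fail to reject H₀.
The data do not give significant evidence of an association between weekly hours worked and job satisfaction score.

t = -1.857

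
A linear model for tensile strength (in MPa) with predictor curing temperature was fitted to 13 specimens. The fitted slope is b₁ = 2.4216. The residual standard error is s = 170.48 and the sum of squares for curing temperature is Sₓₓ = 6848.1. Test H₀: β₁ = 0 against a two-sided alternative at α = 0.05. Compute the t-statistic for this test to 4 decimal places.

t = 1.1755

SE(b₁) = s/√Sₓₓ = 170.48/√6848.1 = 2.0601.
t = 2.4216 / 2.0601 = 1.1755.
df = n − 2 = 11.
Two-sided p ≈ 0.2646, which is ≥ 0.05, so fail to reject H₀.
The data do not give significant evidence of an association between curing temperature and tensile strength.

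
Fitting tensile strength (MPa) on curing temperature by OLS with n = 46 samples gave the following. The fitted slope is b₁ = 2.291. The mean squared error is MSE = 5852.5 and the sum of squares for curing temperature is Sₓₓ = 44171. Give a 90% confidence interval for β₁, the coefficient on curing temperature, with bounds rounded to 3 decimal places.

(1.679, 2.903)

SE(b₁) = √(MSE/Sₓₓ) = √(5852.5/44171) = 0.364001.
df = n − 2 = 44.
t* = t_{0.05, 44} = 1.68023.
Margin = t* × SE = 1.68023 × 0.364001 = 0.61160.
CI: 2.291 ± 0.61160 → (1.679, 2.903).
With 90% confidence, each one-unit increase in curing temperature is associated with a change of between 1.679 and 2.903 MPa in tensile strength.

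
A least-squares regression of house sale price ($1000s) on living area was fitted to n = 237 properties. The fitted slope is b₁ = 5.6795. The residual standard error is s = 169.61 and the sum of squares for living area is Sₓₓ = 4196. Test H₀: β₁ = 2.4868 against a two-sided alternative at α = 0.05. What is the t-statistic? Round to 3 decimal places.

t = 1.219

SE(b₁) = s/√Sₓₓ = 169.61/√4196 = 2.61839.
t = (5.6795 − 2.4868) / 2.61839 = 1.219.
df = n − 2 = 235.
Two-sided p ≈ 0.2239, which is ≥ 0.05, so fail to reject H₀.
The data are consistent with a true slope of 2.4868 $1000s per unit of living area.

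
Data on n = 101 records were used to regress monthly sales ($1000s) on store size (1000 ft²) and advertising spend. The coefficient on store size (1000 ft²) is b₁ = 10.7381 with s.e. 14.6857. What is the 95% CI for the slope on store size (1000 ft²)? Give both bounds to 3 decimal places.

(-18.405, 39.881)

df = n − k − 1 = 101 − 2 − 1 = 98.
t* = t_{0.025, 98} = 1.984467.
Margin = t* × SE = 1.984467 × 14.6857 = 29.14329.
CI: 10.7381 ± 29.14329 → (-18.405, 39.881).
With 95% confidence, each one-unit increase in store size (1000 ft²) is associated with a change of between -18.405 and 39.881 $1000s in monthly sales, holding the other predictors fixed.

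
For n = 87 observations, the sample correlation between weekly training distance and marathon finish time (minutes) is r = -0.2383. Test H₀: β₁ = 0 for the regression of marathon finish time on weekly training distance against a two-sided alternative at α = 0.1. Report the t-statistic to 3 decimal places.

t = -2.262

t = r·√(n − 2)/√(1 − r²) = -0.2383·√85/√0.943213 = -2.262.
df = n − 2 = 85.
Two-sided p ≈ 0.0262, which is < 0.1, so reject H₀.
There is evidence of a linear association between weekly training distance and marathon finish time.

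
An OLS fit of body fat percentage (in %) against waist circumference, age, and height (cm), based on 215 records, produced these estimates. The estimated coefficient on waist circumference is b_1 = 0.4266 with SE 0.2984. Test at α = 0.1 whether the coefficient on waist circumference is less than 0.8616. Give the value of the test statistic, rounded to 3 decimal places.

t = -1.458

H₀: β₁ = 0.8616 vs H₁: β₁ < 0.8616.
t = (b_1 − β₁⁰)/SE = (0.4266 − 0.8616) / 0.2984 = -1.458.
df = n − k − 1 = 215 − 3 − 1 = 211.
One-sided p ≈ 0.0732, which is < 0.1, so reject H₀.
There is evidence that the true slope on waist circumference is below 0.8616 % per unit, holding the other predictors fixed.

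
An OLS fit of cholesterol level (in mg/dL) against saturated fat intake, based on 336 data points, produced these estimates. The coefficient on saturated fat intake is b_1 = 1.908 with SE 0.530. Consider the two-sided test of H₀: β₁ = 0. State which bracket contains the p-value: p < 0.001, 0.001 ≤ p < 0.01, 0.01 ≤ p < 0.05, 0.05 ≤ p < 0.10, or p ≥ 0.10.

p < 0.001

t = 1.908 / 0.530 = 3.600.
df = n − 2 = 336 − 2 = 334.
Two-sided p = 2·P(T_{334} > |t|) ≈ 0.0004.
So p < 0.001.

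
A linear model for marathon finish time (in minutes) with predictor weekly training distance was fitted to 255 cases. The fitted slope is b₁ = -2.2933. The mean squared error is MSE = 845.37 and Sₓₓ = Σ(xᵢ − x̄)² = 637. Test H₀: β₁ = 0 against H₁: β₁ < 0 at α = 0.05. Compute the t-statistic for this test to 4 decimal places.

SE(b₁) = √(MSE/Sₓₓ) = √(845.37/637) = 1.152.
t = -2.2933 / 1.152 = -1.9907.
df = n − 2 = 253.
One-sided p ≈ 0.0238, which is < 0.05, so reject H₀.
There is evidence that the true slope on weekly training distance is negative.

t = -1.9907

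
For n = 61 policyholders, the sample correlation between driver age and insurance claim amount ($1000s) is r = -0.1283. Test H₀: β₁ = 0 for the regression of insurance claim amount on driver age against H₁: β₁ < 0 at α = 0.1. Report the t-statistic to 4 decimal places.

t = r·√(n − 2)/√(1 − r²) = -0.1283·√59/√0.983539 = -0.9937.
df = n − 2 = 59.
One-sided p ≈ 0.1622, which is ≥ 0.1, so fail to reject H₀.
The data do not give significant evidence of a linear association between driver age and insurance claim amount.

t = -0.9937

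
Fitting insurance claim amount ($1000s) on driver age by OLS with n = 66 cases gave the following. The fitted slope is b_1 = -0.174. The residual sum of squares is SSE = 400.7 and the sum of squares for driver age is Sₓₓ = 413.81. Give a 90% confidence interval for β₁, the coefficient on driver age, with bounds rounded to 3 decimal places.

MSE = SSE/(n − 2) = 400.7/64 = 6.26094.
SE(b_1) = √(MSE/Sₓₓ) = √(6.26094/413.81) = 0.123004.
df = n − 2 = 64.
t* = t_{0.05, 64} = 1.669013.
Margin = t* × SE = 1.669013 × 0.123004 = 0.20530.
CI: -0.174 ± 0.20530 → (-0.379, 0.031).
With 90% confidence, each one-unit increase in driver age is associated with a change of between -0.379 and 0.031 $1000s in insurance claim amount.

(-0.379, 0.031)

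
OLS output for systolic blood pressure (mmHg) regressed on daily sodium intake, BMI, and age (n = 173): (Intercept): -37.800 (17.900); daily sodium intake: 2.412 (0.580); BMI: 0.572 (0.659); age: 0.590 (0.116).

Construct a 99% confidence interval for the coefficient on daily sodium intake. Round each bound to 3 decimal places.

Read off: b = 2.412, SE = 0.580 for daily sodium intake.
df = n − k − 1 = 173 − 3 − 1 = 169.
t* = t_{0.005, 169} = 2.605233.
Margin = t* × SE = 2.605233 × 0.580 = 1.51104.
CI: 2.412 ± 1.51104 → (0.901, 3.923).

(0.901, 3.923)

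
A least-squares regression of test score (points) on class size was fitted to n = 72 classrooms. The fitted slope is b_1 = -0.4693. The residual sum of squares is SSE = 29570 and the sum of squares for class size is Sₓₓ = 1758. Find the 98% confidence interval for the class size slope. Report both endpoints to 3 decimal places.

(-1.636, 0.698)

MSE = SSE/(n − 2) = 29570/70 = 422.429.
SE(b_1) = √(MSE/Sₓₓ) = √(422.429/1758) = 0.490193.
df = n − 2 = 70.
t* = t_{0.01, 70} = 2.380807.
Margin = t* × SE = 2.380807 × 0.490193 = 1.16706.
CI: -0.4693 ± 1.16706 → (-1.636, 0.698).
With 98% confidence, each one-unit increase in class size is associated with a change of between -1.636 and 0.698 points in test score.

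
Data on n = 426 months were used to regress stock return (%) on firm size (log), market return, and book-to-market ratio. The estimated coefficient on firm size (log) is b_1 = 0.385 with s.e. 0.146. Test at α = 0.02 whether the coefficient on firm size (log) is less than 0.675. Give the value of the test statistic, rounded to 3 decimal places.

t = -1.986

H₀: β₁ = 0.675 vs H₁: β₁ < 0.675.
t = (b_1 − β₁⁰)/SE = (0.385 − 0.675) / 0.146 = -1.986.
df = n − k − 1 = 426 − 3 − 1 = 422.
One-sided p ≈ 0.0238, which is ≥ 0.02, so fail to reject H₀.
The data do not give significant evidence that the true slope on firm size (log) is below 0.675 % per unit, holding the other predictors fixed.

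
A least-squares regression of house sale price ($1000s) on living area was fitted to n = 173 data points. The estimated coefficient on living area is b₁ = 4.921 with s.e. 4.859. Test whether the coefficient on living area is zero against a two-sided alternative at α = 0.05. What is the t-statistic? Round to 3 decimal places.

H₀: β₁ = 0 vs H₁: β₁ ≠ 0.
t = (b₁ − β₁⁰)/SE = 4.921 / 4.859 = 1.013.
df = n − 2 = 173 − 2 = 171.
Two-sided p ≈ 0.3126, which is ≥ 0.05, so fail to reject H₀.
The data do not give significant evidence of an association between living area and house sale price.

t = 1.013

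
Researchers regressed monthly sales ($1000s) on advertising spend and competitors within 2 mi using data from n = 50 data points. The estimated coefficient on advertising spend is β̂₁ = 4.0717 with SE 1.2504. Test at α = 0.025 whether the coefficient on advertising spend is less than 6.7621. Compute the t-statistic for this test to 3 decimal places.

t = -2.152

H₀: β₁ = 6.7621 vs H₁: β₁ < 6.7621.
t = (β̂₁ − β₁⁰)/SE = (4.0717 − 6.7621) / 1.2504 = -2.152.
df = n − k − 1 = 50 − 2 − 1 = 47.
One-sided p ≈ 0.0183, which is < 0.025, so reject H₀.
There is evidence that the true slope on advertising spend is below 6.7621 $1000s per unit, holding the other predictors fixed.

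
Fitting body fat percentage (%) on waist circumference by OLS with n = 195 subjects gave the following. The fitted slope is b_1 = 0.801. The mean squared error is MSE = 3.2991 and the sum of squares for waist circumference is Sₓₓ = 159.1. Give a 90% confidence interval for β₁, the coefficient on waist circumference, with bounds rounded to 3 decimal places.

(0.563, 1.039)

SE(b_1) = √(MSE/Sₓₓ) = √(3.2991/159.1) = 0.144.
df = n − 2 = 193.
t* = t_{0.05, 193} = 1.652787.
Margin = t* × SE = 1.652787 × 0.144 = 0.23800.
CI: 0.801 ± 0.23800 → (0.563, 1.039).
With 90% confidence, each one-unit increase in waist circumference is associated with a change of between 0.563 and 1.039 % in body fat percentage.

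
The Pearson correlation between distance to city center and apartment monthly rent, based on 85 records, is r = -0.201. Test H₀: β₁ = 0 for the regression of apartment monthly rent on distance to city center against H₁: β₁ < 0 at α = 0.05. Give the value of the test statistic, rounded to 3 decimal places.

t = -1.869

t = r·√(n − 2)/√(1 − r²) = -0.201·√83/√0.959599 = -1.869.
df = n − 2 = 83.
One-sided p ≈ 0.0326, which is < 0.05, so reject H₀.
There is evidence of a linear association between distance to city center and apartment monthly rent.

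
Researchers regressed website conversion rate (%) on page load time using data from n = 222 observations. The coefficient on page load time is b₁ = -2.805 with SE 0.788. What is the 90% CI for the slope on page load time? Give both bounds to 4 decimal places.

df = n − 2 = 222 − 2 = 220.
t* = t_{0.05, 220} = 1.651809.
Margin = t* × SE = 1.651809 × 0.788 = 1.301626.
CI: -2.805 ± 1.301626 → (-4.1066, -1.5034).
With 90% confidence, each one-unit increase in page load time is associated with a change of between -4.1066 and -1.5034 % in website conversion rate.

(-4.1066, -1.5034)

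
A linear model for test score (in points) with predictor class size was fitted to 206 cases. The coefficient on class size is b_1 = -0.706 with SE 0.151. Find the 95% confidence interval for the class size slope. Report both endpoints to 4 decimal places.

(-1.0037, -0.4083)

df = n − 2 = 206 − 2 = 204.
t* = t_{0.025, 204} = 1.971661.
Margin = t* × SE = 1.971661 × 0.151 = 0.297721.
CI: -0.706 ± 0.297721 → (-1.0037, -0.4083).
With 95% confidence, each one-unit increase in class size is associated with a change of between -1.0037 and -0.4083 points in test score.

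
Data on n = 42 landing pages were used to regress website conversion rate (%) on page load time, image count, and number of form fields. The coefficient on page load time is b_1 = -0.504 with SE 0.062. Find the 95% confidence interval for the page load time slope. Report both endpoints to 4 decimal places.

df = n − k − 1 = 42 − 3 − 1 = 38.
t* = t_{0.025, 38} = 2.024394.
Margin = t* × SE = 2.024394 × 0.062 = 0.125512.
CI: -0.504 ± 0.125512 → (-0.6295, -0.3785).
With 95% confidence, each one-unit increase in page load time is associated with a change of between -0.6295 and -0.3785 % in website conversion rate, holding the other predictors fixed.

(-0.6295, -0.3785)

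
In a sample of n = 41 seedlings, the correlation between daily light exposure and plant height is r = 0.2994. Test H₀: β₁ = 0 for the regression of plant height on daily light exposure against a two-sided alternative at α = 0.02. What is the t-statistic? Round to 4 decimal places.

t = r·√(n − 2)/√(1 − r²) = 0.2994·√39/√0.91036 = 1.9596.
df = n − 2 = 39.
Two-sided p ≈ 0.0572, which is ≥ 0.02, so fail to reject H₀.
The data do not give significant evidence of a linear association between daily light exposure and plant height.

t = 1.9596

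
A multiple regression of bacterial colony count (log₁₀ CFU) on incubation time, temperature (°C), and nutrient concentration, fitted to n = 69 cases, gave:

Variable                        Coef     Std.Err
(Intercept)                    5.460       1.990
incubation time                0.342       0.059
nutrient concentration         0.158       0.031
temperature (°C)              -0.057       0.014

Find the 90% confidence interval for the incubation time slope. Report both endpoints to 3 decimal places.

(0.244, 0.440)

Read off: b = 0.342, SE = 0.059 for incubation time.
df = n − k − 1 = 69 − 3 − 1 = 65.
t* = t_{0.05, 65} = 1.668636.
Margin = t* × SE = 1.668636 × 0.059 = 0.09845.
CI: 0.342 ± 0.09845 → (0.244, 0.440).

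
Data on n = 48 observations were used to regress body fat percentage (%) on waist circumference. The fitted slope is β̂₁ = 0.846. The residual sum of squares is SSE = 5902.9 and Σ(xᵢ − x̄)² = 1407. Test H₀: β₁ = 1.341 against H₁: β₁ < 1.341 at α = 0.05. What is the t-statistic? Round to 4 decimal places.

t = -1.6391

MSE = SSE/(n − 2) = 5902.9/46 = 128.324.
SE(β̂₁) = √(MSE/Sₓₓ) = √(128.324/1407) = 0.302.
t = (0.846 − 1.341) / 0.302 = -1.6391.
df = n − 2 = 46.
One-sided p ≈ 0.0540, which is ≥ 0.05, so fail to reject H₀.
The data do not give significant evidence that the true slope on waist circumference is below 1.341 % per unit.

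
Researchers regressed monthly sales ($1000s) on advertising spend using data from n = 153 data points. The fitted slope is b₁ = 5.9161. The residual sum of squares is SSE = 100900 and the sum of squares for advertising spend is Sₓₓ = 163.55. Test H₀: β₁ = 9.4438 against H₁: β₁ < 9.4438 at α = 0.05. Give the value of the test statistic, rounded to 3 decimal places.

MSE = SSE/(n − 2) = 100900/151 = 668.212.
SE(b₁) = √(MSE/Sₓₓ) = √(668.212/163.55) = 2.0213.
t = (5.9161 − 9.4438) / 2.0213 = -1.745.
df = n − 2 = 151.
One-sided p ≈ 0.0415, which is < 0.05, so reject H₀.
There is evidence that the true slope on advertising spend is below 9.4438 $1000s per unit.

t = -1.745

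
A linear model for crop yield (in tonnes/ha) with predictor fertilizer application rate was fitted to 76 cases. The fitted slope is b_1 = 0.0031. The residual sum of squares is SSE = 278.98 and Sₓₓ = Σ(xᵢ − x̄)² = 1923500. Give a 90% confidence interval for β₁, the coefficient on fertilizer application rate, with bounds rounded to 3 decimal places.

(0.001, 0.005)

MSE = SSE/(n − 2) = 278.98/74 = 3.77.
SE(b_1) = √(MSE/Sₓₓ) = √(3.77/1923500) = 0.00139999.
df = n − 2 = 74.
t* = t_{0.05, 74} = 1.665707.
Margin = t* × SE = 1.665707 × 0.00139999 = 0.00233.
CI: 0.0031 ± 0.00233 → (0.001, 0.005).
With 90% confidence, each one-unit increase in fertilizer application rate is associated with a change of between 0.001 and 0.005 tonnes/ha in crop yield.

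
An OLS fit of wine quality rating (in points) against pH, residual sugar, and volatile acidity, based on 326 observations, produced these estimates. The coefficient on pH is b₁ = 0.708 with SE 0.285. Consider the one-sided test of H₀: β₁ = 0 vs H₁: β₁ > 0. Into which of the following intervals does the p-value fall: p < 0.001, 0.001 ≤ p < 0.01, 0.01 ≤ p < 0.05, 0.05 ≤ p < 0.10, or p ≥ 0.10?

t = 0.708 / 0.285 = 2.484.
df = n − k − 1 = 326 − 3 − 1 = 322.
One-sided p = P(T_{322} > t) ≈ 0.0067.
So 0.001 ≤ p < 0.01.

0.001 ≤ p < 0.01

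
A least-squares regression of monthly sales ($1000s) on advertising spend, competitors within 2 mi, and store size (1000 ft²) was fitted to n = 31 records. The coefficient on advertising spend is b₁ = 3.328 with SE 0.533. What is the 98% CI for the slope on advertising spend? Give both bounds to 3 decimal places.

(2.010, 4.646)

df = n − k − 1 = 31 − 3 − 1 = 27.
t* = t_{0.01, 27} = 2.47266.
Margin = t* × SE = 2.47266 × 0.533 = 1.31793.
CI: 3.328 ± 1.31793 → (2.010, 4.646).
With 98% confidence, each one-unit increase in advertising spend is associated with a change of between 2.010 and 4.646 $1000s in monthly sales, holding the other predictors fixed.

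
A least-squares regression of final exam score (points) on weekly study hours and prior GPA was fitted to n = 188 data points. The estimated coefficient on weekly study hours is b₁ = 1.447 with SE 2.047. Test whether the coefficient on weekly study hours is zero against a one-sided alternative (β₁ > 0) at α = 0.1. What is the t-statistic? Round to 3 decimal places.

t = 0.707

H₀: β₁ = 0 vs H₁: β₁ > 0.
t = (b₁ − β₁⁰)/SE = 1.447 / 2.047 = 0.707.
df = n − k − 1 = 188 − 2 − 1 = 185.
One-sided p ≈ 0.2403, which is ≥ 0.1, so fail to reject H₀.
The data do not give significant evidence that the true slope on weekly study hours is positive, holding the other predictors fixed.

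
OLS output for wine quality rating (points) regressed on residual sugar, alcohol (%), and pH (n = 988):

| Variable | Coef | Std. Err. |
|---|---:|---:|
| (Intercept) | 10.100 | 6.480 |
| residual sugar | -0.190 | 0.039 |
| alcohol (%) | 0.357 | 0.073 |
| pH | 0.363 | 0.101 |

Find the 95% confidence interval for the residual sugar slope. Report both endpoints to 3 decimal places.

(-0.267, -0.113)

Read off: b = -0.190, SE = 0.039 for residual sugar.
df = n − k − 1 = 988 − 3 − 1 = 984.
t* = t_{0.025, 984} = 1.962378.
Margin = t* × SE = 1.962378 × 0.039 = 0.07653.
CI: -0.190 ± 0.07653 → (-0.267, -0.113).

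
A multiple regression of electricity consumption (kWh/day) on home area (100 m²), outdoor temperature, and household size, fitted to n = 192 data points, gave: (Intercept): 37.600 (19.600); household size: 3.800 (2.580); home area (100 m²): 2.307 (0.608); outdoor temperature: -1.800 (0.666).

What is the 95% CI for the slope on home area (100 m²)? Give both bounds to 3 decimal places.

Read off: b = 2.307, SE = 0.608 for home area (100 m²).
df = n − k − 1 = 192 − 3 − 1 = 188.
t* = t_{0.025, 188} = 1.972663.
Margin = t* × SE = 1.972663 × 0.608 = 1.19938.
CI: 2.307 ± 1.19938 → (1.108, 3.506).

(1.108, 3.506)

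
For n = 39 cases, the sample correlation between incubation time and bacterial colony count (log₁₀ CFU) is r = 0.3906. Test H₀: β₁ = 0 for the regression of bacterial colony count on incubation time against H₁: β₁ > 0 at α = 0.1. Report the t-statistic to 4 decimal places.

t = r·√(n − 2)/√(1 − r²) = 0.3906·√37/√0.847432 = 2.5810.
df = n − 2 = 37.
One-sided p ≈ 0.0070, which is < 0.1, so reject H₀.
There is evidence of a linear association between incubation time and bacterial colony count.

t = 2.5810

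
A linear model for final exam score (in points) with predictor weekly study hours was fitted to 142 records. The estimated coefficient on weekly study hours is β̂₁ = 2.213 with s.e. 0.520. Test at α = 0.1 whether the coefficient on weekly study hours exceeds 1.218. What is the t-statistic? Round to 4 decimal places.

H₀: β₁ = 1.218 vs H₁: β₁ > 1.218.
t = (β̂₁ − β₁⁰)/SE = (2.213 − 1.218) / 0.520 = 1.9135.
df = n − 2 = 142 − 2 = 140.
One-sided p ≈ 0.0289, which is < 0.1, so reject H₀.
There is evidence that the true slope on weekly study hours exceeds 1.218 points per unit.

t = 1.9135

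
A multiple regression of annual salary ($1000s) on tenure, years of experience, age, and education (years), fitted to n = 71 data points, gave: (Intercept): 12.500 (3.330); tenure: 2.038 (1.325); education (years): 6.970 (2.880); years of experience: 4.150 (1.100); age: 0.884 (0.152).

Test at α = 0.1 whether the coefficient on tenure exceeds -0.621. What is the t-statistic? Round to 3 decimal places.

t = 2.007

Read off: b = 2.038, SE = 1.325 for tenure.
H₀: β₁ = -0.621 vs H₁: β₁ > -0.621.
t = (2.038 − (-0.621)) / 1.325 = 2.007.
df = n − k − 1 = 71 − 4 − 1 = 66.
One-sided p ≈ 0.0244, which is < 0.1, so reject H₀.
There is evidence that the true slope on tenure exceeds -0.621 $1000s per unit, holding the other predictors fixed.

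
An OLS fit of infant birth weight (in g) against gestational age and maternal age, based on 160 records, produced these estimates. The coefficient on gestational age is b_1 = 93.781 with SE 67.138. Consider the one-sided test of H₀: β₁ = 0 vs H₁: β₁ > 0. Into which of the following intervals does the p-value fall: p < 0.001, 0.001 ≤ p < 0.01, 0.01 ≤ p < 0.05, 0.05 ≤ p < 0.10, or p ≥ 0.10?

t = 93.781 / 67.138 = 1.397.
df = n − k − 1 = 160 − 2 − 1 = 157.
One-sided p = P(T_{157} > t) ≈ 0.0822.
So 0.05 ≤ p < 0.10.

0.05 ≤ p < 0.10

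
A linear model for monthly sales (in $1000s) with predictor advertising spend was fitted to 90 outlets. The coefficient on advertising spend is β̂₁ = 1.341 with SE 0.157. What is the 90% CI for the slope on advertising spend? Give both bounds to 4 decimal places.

(1.0800, 1.6020)

df = n − 2 = 90 − 2 = 88.
t* = t_{0.05, 88} = 1.662354.
Margin = t* × SE = 1.662354 × 0.157 = 0.260990.
CI: 1.341 ± 0.260990 → (1.0800, 1.6020).
With 90% confidence, each one-unit increase in advertising spend is associated with a change of between 1.0800 and 1.6020 $1000s in monthly sales.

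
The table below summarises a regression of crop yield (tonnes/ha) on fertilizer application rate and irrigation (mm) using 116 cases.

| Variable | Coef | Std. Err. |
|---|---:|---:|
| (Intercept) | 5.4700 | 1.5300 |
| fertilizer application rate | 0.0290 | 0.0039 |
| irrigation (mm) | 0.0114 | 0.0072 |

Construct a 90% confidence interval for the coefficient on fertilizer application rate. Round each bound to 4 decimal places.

Read off: b = 0.0290, SE = 0.0039 for fertilizer application rate.
df = n − k − 1 = 116 − 2 − 1 = 113.
t* = t_{0.05, 113} = 1.65845.
Margin = t* × SE = 1.65845 × 0.0039 = 0.006468.
CI: 0.0290 ± 0.006468 → (0.0225, 0.0355).

(0.0225, 0.0355)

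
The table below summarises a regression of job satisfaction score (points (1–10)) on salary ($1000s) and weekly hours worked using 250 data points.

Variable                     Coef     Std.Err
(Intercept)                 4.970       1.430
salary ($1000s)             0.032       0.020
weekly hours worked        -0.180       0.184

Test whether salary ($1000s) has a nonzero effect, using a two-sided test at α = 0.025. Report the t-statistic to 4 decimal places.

t = 1.6000

Read off: b = 0.032, SE = 0.020 for salary ($1000s).
H₀: β₁ = 0 vs H₁: β₁ ≠ 0.
t = 0.032 / 0.020 = 1.6000.
df = n − k − 1 = 250 − 2 − 1 = 247.
Two-sided p ≈ 0.1109, which is ≥ 0.025, so fail to reject H₀.
The data do not give significant evidence of an association between salary ($1000s) and job satisfaction score, after adjusting for the other predictors.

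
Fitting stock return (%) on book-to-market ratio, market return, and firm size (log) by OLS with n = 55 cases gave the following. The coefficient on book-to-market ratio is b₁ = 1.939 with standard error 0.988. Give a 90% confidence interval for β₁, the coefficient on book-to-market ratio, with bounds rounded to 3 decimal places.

df = n − k − 1 = 55 − 3 − 1 = 51.
t* = t_{0.05, 51} = 1.675285.
Margin = t* × SE = 1.675285 × 0.988 = 1.65518.
CI: 1.939 ± 1.65518 → (0.284, 3.594).
With 90% confidence, each one-unit increase in book-to-market ratio is associated with a change of between 0.284 and 3.594 % in stock return, holding the other predictors fixed.

(0.284, 3.594)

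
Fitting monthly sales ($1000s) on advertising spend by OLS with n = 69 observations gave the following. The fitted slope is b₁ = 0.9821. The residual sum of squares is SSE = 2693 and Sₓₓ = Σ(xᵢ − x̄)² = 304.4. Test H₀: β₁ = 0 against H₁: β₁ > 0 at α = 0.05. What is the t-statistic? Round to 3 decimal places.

t = 2.703

MSE = SSE/(n − 2) = 2693/67 = 40.194.
SE(b₁) = √(MSE/Sₓₓ) = √(40.194/304.4) = 0.363378.
t = 0.9821 / 0.363378 = 2.703.
df = n − 2 = 67.
One-sided p ≈ 0.0044, which is < 0.05, so reject H₀.
There is evidence that the true slope on advertising spend is positive.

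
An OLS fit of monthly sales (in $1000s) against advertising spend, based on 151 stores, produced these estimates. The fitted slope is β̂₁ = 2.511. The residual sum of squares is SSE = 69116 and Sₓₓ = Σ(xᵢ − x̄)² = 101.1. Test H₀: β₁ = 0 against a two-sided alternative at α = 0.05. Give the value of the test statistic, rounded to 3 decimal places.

t = 1.172

MSE = SSE/(n − 2) = 69116/149 = 463.866.
SE(β̂₁) = √(MSE/Sₓₓ) = √(463.866/101.1) = 2.14201.
t = 2.511 / 2.14201 = 1.172.
df = n − 2 = 149.
Two-sided p ≈ 0.2430, which is ≥ 0.05, so fail to reject H₀.
The data do not give significant evidence of an association between advertising spend and monthly sales.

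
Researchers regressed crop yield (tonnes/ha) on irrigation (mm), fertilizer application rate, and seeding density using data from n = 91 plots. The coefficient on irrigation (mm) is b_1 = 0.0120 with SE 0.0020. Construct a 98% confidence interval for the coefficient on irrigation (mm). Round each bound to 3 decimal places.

(0.007, 0.017)

df = n − k − 1 = 91 − 3 − 1 = 87.
t* = t_{0.01, 87} = 2.369977.
Margin = t* × SE = 2.369977 × 0.0020 = 0.00474.
CI: 0.0120 ± 0.00474 → (0.007, 0.017).
With 98% confidence, each one-unit increase in irrigation (mm) is associated with a change of between 0.007 and 0.017 tonnes/ha in crop yield, holding the other predictors fixed.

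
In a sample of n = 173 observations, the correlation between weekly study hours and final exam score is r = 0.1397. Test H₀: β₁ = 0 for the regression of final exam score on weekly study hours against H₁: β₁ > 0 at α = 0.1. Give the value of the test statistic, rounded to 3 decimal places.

t = 1.845

t = r·√(n − 2)/√(1 − r²) = 0.1397·√171/√0.980484 = 1.845.
df = n − 2 = 171.
One-sided p ≈ 0.0334, which is < 0.1, so reject H₀.
There is evidence of a linear association between weekly study hours and final exam score.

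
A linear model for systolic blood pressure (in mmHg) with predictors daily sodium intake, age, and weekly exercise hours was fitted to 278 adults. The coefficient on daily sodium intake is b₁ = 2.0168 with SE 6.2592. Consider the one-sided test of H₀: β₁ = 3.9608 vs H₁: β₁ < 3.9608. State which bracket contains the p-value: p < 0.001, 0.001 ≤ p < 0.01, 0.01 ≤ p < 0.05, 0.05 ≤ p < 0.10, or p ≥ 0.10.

p ≥ 0.10

t = (2.0168 − 3.9608) / 6.2592 = -0.311.
df = n − k − 1 = 278 − 3 − 1 = 274.
One-sided p = P(T_{274} < t) ≈ 0.3782.
So p ≥ 0.10.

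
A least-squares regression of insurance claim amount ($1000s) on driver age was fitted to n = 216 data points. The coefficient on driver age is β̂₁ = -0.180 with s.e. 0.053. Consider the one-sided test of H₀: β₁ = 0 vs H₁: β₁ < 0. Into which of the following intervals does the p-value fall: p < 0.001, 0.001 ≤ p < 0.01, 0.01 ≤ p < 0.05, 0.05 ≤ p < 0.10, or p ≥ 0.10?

p < 0.001

t = -0.180 / 0.053 = -3.396.
df = n − 2 = 216 − 2 = 214.
One-sided p = P(T_{214} < t) ≈ 0.0004.
So p < 0.001.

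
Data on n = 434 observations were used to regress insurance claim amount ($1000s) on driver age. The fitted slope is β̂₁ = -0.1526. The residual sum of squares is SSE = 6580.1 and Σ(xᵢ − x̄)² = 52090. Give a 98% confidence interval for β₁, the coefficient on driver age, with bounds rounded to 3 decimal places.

MSE = SSE/(n − 2) = 6580.1/432 = 15.2317.
SE(β̂₁) = √(MSE/Sₓₓ) = √(15.2317/52090) = 0.0171.
df = n − 2 = 432.
t* = t_{0.01, 432} = 2.335011.
Margin = t* × SE = 2.335011 × 0.0171 = 0.03993.
CI: -0.1526 ± 0.03993 → (-0.193, -0.113).
With 98% confidence, each one-unit increase in driver age is associated with a change of between -0.193 and -0.113 $1000s in insurance claim amount.

(-0.193, -0.113)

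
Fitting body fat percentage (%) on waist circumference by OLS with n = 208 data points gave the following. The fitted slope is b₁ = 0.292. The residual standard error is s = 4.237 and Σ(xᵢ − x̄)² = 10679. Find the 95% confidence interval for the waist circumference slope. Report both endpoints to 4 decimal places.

(0.2112, 0.3728)

SE(b₁) = s/√Sₓₓ = 4.237/√10679 = 0.0410009.
df = n − 2 = 206.
t* = t_{0.025, 206} = 1.971547.
Margin = t* × SE = 1.971547 × 0.0410009 = 0.080835.
CI: 0.292 ± 0.080835 → (0.2112, 0.3728).
With 95% confidence, each one-unit increase in waist circumference is associated with a change of between 0.2112 and 0.3728 % in body fat percentage.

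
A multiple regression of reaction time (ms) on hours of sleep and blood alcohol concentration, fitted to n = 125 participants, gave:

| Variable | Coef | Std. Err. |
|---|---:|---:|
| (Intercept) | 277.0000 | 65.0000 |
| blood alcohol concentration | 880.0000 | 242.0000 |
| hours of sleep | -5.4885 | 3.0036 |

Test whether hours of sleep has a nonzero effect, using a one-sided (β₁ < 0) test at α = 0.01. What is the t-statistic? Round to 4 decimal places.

t = -1.8273

Read off: b = -5.4885, SE = 3.0036 for hours of sleep.
H₀: β₁ = 0 vs H₁: β₁ < 0.
t = -5.4885 / 3.0036 = -1.8273.
df = n − k − 1 = 125 − 2 − 1 = 122.
One-sided p ≈ 0.0350, which is ≥ 0.01, so fail to reject H₀.
The data do not give significant evidence that the true slope on hours of sleep is negative, holding the other predictors fixed.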